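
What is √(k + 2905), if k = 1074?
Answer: √3979 ≈ 63.079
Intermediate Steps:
√(k + 2905) = √(1074 + 2905) = √3979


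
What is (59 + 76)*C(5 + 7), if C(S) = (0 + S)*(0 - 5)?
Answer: -8100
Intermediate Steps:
C(S) = -5*S (C(S) = S*(-5) = -5*S)
(59 + 76)*C(5 + 7) = (59 + 76)*(-5*(5 + 7)) = 135*(-5*12) = 135*(-60) = -8100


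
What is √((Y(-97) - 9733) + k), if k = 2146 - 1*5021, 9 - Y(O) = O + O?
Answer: I*√12405 ≈ 111.38*I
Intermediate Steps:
Y(O) = 9 - 2*O (Y(O) = 9 - (O + O) = 9 - 2*O)
k = -2875 (k = 2146 - 5021 = -2875)
√((Y(-97) - 9733) + k) = √(((9 - 2*(-97)) - 9733) - 2875) = √(((9 + 194) - 9733) - 2875) = √((203 - 9733) - 2875) = √(-9530 - 2875) = √(-12405) = I*√12405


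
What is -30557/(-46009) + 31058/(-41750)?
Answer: -76596386/960437875 ≈ -0.079751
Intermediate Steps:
-30557/(-46009) + 31058/(-41750) = -30557*(-1/46009) + 31058*(-1/41750) = 30557/46009 - 15529/20875 = -76596386/960437875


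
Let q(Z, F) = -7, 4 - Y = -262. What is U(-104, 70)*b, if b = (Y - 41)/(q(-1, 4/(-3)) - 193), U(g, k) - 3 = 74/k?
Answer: -639/140 ≈ -4.5643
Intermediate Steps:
Y = 266 (Y = 4 - 1*(-262) = 4 + 262 = 266)
U(g, k) = 3 + 74/k
b = -9/8 (b = (266 - 41)/(-7 - 193) = 225/(-200) = 225*(-1/200) = -9/8 ≈ -1.1250)
U(-104, 70)*b = (3 + 74/70)*(-9/8) = (3 + 74*(1/70))*(-9/8) = (3 + 37/35)*(-9/8) = (142/35)*(-9/8) = -639/140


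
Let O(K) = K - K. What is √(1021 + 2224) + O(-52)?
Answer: √3245 ≈ 56.965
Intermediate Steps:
O(K) = 0
√(1021 + 2224) + O(-52) = √(1021 + 2224) + 0 = √3245 + 0 = √3245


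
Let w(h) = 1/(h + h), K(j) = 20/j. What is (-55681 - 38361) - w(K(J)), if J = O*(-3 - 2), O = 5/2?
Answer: -1504667/16 ≈ -94042.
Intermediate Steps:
O = 5/2 (O = 5*(½) = 5/2 ≈ 2.5000)
J = -25/2 (J = 5*(-3 - 2)/2 = (5/2)*(-5) = -25/2 ≈ -12.500)
w(h) = 1/(2*h)
(-55681 - 38361) - w(K(J)) = (-55681 - 38361) - 1/(2*(20/(-25/2))) = -94042 - 1/(2*(20*(-2/25))) = -94042 - 1/(2*(-8/5)) = -94042 - (-5)/(2*8) = -94042 - 1*(-5/16) = -94042 + 5/16 = -1504667/16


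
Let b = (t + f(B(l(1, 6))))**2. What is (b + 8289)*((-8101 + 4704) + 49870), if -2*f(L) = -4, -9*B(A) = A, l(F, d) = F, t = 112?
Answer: 989177805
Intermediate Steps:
B(A) = -A/9
f(L) = 2 (f(L) = -1/2*(-4) = 2)
b = 12996 (b = (112 + 2)**2 = 114**2 = 12996)
(b + 8289)*((-8101 + 4704) + 49870) = (12996 + 8289)*((-8101 + 4704) + 49870) = 21285*(-3397 + 49870) = 21285*46473 = 989177805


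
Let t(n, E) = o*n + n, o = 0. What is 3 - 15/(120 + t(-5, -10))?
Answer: 66/23 ≈ 2.8696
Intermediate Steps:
t(n, E) = n (t(n, E) = 0*n + n = 0 + n = n)
3 - 15/(120 + t(-5, -10)) = 3 - 15/(120 - 5) = 3 - 15/115 = 3 + (1/115)*(-15) = 3 - 3/23 = 66/23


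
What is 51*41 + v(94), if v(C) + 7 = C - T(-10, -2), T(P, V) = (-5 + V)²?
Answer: 2129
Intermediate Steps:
v(C) = -56 + C (v(C) = -7 + (C - (-5 - 2)²) = -7 + (C - 1*(-7)²) = -7 + (C - 1*49) = -7 + (C - 49) = -7 + (-49 + C) = -56 + C)
51*41 + v(94) = 51*41 + (-56 + 94) = 2091 + 38 = 2129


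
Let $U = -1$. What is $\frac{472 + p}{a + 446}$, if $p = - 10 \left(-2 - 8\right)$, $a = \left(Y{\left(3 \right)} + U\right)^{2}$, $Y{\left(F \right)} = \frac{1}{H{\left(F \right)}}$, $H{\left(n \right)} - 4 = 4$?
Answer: $\frac{36608}{28593} \approx 1.2803$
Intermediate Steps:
$H{\left(n \right)} = 8$ ($H{\left(n \right)} = 4 + 4 = 8$)
$Y{\left(F \right)} = \frac{1}{8}$
$a = \frac{49}{64}$ ($a = \left(\frac{1}{8} - 1\right)^{2} = \left(- \frac{7}{8}\right)^{2} = \frac{49}{64} \approx 0.76563$)
$p = 100$ ($p = \left(-10\right) \left(-10\right) = 100$)
$\frac{472 + p}{a + 446} = \frac{472 + 100}{\frac{49}{64} + 446} = \frac{572}{\frac{28593}{64}} = 572 \cdot \frac{64}{28593} = \frac{36608}{28593}$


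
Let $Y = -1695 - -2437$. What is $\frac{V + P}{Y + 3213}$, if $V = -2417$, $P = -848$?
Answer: $- \frac{653}{791} \approx -0.82554$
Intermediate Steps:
$Y = 742$ ($Y = -1695 + 2437 = 742$)
$\frac{V + P}{Y + 3213} = \frac{-2417 - 848}{742 + 3213} = - \frac{3265}{3955} = \left(-3265\right) \frac{1}{3955} = - \frac{653}{791}$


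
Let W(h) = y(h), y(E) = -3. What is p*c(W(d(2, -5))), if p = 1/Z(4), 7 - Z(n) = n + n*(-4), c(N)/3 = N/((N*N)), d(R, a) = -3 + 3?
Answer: -1/19 ≈ -0.052632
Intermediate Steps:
d(R, a) = 0
W(h) = -3
c(N) = 3/N (c(N) = 3*(N/((N*N))) = 3*(N/(N**2)) = 3*(N/N**2) = 3/N)
Z(n) = 7 + 3*n (Z(n) = 7 - (n + n*(-4)) = 7 - (n - 4*n) = 7 - (-3)*n = 7 + 3*n)
p = 1/19 (p = 1/(7 + 3*4) = 1/(7 + 12) = 1/19 ≈ 0.052632)
p*c(W(d(2, -5))) = (3/(-3))/19 = (3*(-1/3))/19 = (1/19)*(-1) = -1/19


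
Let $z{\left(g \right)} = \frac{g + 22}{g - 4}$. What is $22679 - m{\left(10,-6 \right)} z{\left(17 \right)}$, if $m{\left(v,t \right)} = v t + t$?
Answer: $22877$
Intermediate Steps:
$z{\left(g \right)} = \frac{22 + g}{-4 + g}$
$m{\left(v,t \right)} = t + t v$ ($m{\left(v,t \right)} = t v + t = t + t v$)
$22679 - m{\left(10,-6 \right)} z{\left(17 \right)} = 22679 - - 6 \left(1 + 10\right) \frac{22 + 17}{-4 + 17} = 22679 - \left(-6\right) 11 \cdot \frac{1}{13} \cdot 39 = 22679 - - 66 \cdot \frac{1}{13} \cdot 39 = 22679 - \left(-66\right) 3 = 22679 - -198 = 22679 + 198 = 22877$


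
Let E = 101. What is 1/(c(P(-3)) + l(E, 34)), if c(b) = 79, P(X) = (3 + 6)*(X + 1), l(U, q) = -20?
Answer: 1/59 ≈ 0.016949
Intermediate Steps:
P(X) = 9 + 9*X (P(X) = 9*(1 + X) = 9 + 9*X)
1/(c(P(-3)) + l(E, 34)) = 1/(79 - 20) = 1/59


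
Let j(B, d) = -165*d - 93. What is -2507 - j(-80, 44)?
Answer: 4846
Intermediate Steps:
j(B, d) = -93 - 165*d
-2507 - j(-80, 44) = -2507 - (-93 - 165*44) = -2507 - (-93 - 7260) = -2507 - 1*(-7353) = -2507 + 7353 = 4846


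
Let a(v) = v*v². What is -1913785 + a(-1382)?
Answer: -2641428753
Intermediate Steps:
a(v) = v³
-1913785 + a(-1382) = -1913785 + (-1382)³ = -1913785 - 2639514968 = -2641428753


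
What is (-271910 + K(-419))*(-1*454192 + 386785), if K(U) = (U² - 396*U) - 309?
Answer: -4669013262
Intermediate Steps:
K(U) = -309 + U² - 396*U
(-271910 + K(-419))*(-1*454192 + 386785) = (-271910 + (-309 + (-419)² - 396*(-419)))*(-1*454192 + 386785) = (-271910 + (-309 + 175561 + 165924))*(-454192 + 386785) = (-271910 + 341176)*(-67407) = 69266*(-67407) = -4669013262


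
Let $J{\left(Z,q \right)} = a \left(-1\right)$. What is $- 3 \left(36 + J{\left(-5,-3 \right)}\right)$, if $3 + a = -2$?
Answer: $-123$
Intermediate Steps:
$a = -5$ ($a = -3 - 2 = -5$)
$J{\left(Z,q \right)} = 5$ ($J{\left(Z,q \right)} = \left(-5\right) \left(-1\right) = 5$)
$- 3 \left(36 + J{\left(-5,-3 \right)}\right) = - 3 \left(36 + 5\right) = \left(-3\right) 41 = -123$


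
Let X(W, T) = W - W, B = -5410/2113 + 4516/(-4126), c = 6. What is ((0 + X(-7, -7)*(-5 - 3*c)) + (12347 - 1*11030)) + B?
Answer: 5725027739/4359119 ≈ 1313.3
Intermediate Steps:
B = -15931984/4359119 (B = -5410*1/2113 + 4516*(-1/4126) = -5410/2113 - 2258/2063 = -15931984/4359119 ≈ -3.6549)
X(W, T) = 0
((0 + X(-7, -7)*(-5 - 3*c)) + (12347 - 1*11030)) + B = ((0 + 0*(-5 - 3*6)) + (12347 - 1*11030)) - 15931984/4359119 = ((0 + 0*(-5 - 18)) + (12347 - 11030)) - 15931984/4359119 = ((0 + 0*(-23)) + 1317) - 15931984/4359119 = ((0 + 0) + 1317) - 15931984/4359119 = (0 + 1317) - 15931984/4359119 = 1317 - 15931984/4359119 = 5725027739/4359119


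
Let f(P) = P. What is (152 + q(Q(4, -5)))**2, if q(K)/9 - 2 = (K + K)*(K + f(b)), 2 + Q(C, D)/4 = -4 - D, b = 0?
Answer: 209764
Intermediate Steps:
Q(C, D) = -24 - 4*D (Q(C, D) = -8 + 4*(-4 - D) = -8 + (-16 - 4*D) = -24 - 4*D)
q(K) = 18 + 18*K**2 (q(K) = 18 + 9*((K + K)*(K + 0)) = 18 + 9*((2*K)*K) = 18 + 9*(2*K**2) = 18 + 18*K**2)
(152 + q(Q(4, -5)))**2 = (152 + (18 + 18*(-24 - 4*(-5))**2))**2 = (152 + (18 + 18*(-24 + 20)**2))**2 = (152 + (18 + 18*(-4)**2))**2 = (152 + (18 + 18*16))**2 = (152 + (18 + 288))**2 = (152 + 306)**2 = 458**2 = 209764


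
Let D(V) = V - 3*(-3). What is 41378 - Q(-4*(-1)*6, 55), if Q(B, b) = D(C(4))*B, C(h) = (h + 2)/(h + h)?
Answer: 41144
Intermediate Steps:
C(h) = (2 + h)/(2*h) (C(h) = (2 + h)/((2*h)) = (2 + h)*(1/(2*h)) = (2 + h)/(2*h))
D(V) = 9 + V (D(V) = V + 9 = 9 + V)
Q(B, b) = 39*B/4 (Q(B, b) = (9 + (½)*(2 + 4)/4)*B = (9 + (½)*(¼)*6)*B = (9 + ¾)*B = 39*B/4)
41378 - Q(-4*(-1)*6, 55) = 41378 - 39*-4*(-1)*6/4 = 41378 - 39*4*6/4 = 41378 - 39*24/4 = 41378 - 1*234 = 41378 - 234 = 41144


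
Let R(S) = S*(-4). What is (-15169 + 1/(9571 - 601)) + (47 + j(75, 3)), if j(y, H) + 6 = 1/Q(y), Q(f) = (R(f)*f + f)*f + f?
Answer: -2535746264613/167619400 ≈ -15128.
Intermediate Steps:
R(S) = -4*S
Q(f) = f + f*(f - 4*f**2) (Q(f) = ((-4*f)*f + f)*f + f = (-4*f**2 + f)*f + f = (f - 4*f**2)*f + f = f*(f - 4*f**2) + f = f + f*(f - 4*f**2))
j(y, H) = -6 + 1/(y*(1 + y - 4*y**2))
(-15169 + 1/(9571 - 601)) + (47 + j(75, 3)) = (-15169 + 1/(9571 - 601)) + (47 + (1 - 6*75*(1 + 75 - 4*75**2))/(75*(1 + 75 - 4*75**2))) = (-15169 + 1/8970) + (47 + (1 - 6*75*(1 + 75 - 4*5625))/(75*(1 + 75 - 4*5625))) = (-15169 + 1/8970) + (47 + (1 - 6*75*(1 + 75 - 22500))/(75*(1 + 75 - 22500))) = -136065929/8970 + (47 + (1/75)*(1 - 6*75*(-22424))/(-22424)) = -136065929/8970 + (47 + (1/75)*(-1/22424)*(1 + 10090800)) = -136065929/8970 + (47 + (1/75)*(-1/22424)*10090801) = -136065929/8970 + (47 - 10090801/1681800) = -136065929/8970 + 68953799/1681800 = -2535746264613/167619400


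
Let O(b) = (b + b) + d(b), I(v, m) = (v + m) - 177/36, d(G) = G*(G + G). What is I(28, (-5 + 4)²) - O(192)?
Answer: -889055/12 ≈ -74088.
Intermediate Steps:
d(G) = 2*G² (d(G) = G*(2*G) = 2*G²)
I(v, m) = -59/12 + m + v (I(v, m) = (m + v) - 177*1/36 = (m + v) - 59/12 = -59/12 + m + v)
O(b) = 2*b + 2*b² (O(b) = (b + b) + 2*b² = 2*b + 2*b²)
I(28, (-5 + 4)²) - O(192) = (-59/12 + (-5 + 4)² + 28) - 2*192*(1 + 192) = (-59/12 + (-1)² + 28) - 2*192*193 = (-59/12 + 1 + 28) - 1*74112 = 289/12 - 74112 = -889055/12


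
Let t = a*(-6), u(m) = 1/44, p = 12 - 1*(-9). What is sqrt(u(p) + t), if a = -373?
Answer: sqrt(1083203)/22 ≈ 47.308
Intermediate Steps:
p = 21 (p = 12 + 9 = 21)
u(m) = 1/44
t = 2238 (t = -373*(-6) = 2238)
sqrt(u(p) + t) = sqrt(1/44 + 2238) = sqrt(98473/44) = sqrt(1083203)/22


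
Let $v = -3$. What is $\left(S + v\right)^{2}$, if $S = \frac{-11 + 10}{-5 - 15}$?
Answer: $\frac{3481}{400} \approx 8.7025$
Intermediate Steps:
$S = \frac{1}{20}$ ($S = - \frac{1}{-20} = \left(-1\right) \left(- \frac{1}{20}\right) = \frac{1}{20} \approx 0.05$)
$\left(S + v\right)^{2} = \left(\frac{1}{20} - 3\right)^{2} = \left(- \frac{59}{20}\right)^{2} = \frac{3481}{400}$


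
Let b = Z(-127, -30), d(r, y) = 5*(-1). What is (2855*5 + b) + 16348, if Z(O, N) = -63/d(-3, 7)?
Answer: 153178/5 ≈ 30636.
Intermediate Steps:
d(r, y) = -5
Z(O, N) = 63/5 (Z(O, N) = -63/(-5) = -63*(-1/5) = 63/5)
b = 63/5 ≈ 12.600
(2855*5 + b) + 16348 = (2855*5 + 63/5) + 16348 = (14275 + 63/5) + 16348 = 71438/5 + 16348 = 153178/5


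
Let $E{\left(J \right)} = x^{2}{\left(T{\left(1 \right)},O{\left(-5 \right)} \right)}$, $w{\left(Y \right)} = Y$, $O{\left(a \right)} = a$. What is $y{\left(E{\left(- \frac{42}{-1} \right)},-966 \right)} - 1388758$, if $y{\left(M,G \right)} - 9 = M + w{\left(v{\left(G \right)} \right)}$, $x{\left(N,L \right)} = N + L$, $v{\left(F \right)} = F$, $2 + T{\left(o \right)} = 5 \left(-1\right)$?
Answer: $-1389571$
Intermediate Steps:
$T{\left(o \right)} = -7$ ($T{\left(o \right)} = -2 + 5 \left(-1\right) = -2 - 5 = -7$)
$x{\left(N,L \right)} = L + N$
$E{\left(J \right)} = 144$ ($E{\left(J \right)} = \left(-5 - 7\right)^{2} = \left(-12\right)^{2} = 144$)
$y{\left(M,G \right)} = 9 + G + M$ ($y{\left(M,G \right)} = 9 + \left(M + G\right) = 9 + \left(G + M\right) = 9 + G + M$)
$y{\left(E{\left(- \frac{42}{-1} \right)},-966 \right)} - 1388758 = \left(9 - 966 + 144\right) - 1388758 = -813 - 1388758 = -1389571$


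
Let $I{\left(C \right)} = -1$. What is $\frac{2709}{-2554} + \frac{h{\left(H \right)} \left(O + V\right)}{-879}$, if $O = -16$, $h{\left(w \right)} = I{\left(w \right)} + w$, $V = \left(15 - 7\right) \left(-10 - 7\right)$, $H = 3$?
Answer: $- \frac{1604795}{2244966} \approx -0.71484$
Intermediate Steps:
$V = -136$ ($V = 8 \left(-17\right) = -136$)
$h{\left(w \right)} = -1 + w$
$\frac{2709}{-2554} + \frac{h{\left(H \right)} \left(O + V\right)}{-879} = \frac{2709}{-2554} + \frac{\left(-1 + 3\right) \left(-16 - 136\right)}{-879} = 2709 \left(- \frac{1}{2554}\right) + 2 \left(-152\right) \left(- \frac{1}{879}\right) = - \frac{2709}{2554} - - \frac{304}{879} = - \frac{2709}{2554} + \frac{304}{879} = - \frac{1604795}{2244966}$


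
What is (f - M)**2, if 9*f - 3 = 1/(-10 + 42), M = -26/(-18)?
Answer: 101761/82944 ≈ 1.2269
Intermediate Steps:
M = 13/9 (M = -26*(-1/18) = 13/9 ≈ 1.4444)
f = 97/288 (f = 1/3 + 1/(9*(-10 + 42)) = 1/3 + (1/9)/32 = 1/3 + (1/9)*(1/32) = 1/3 + 1/288 = 97/288 ≈ 0.33681)
(f - M)**2 = (97/288 - 1*13/9)**2 = (97/288 - 13/9)**2 = (-319/288)**2 = 101761/82944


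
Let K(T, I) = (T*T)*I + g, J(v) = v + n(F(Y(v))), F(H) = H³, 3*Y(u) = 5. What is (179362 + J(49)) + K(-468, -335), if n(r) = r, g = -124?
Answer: -1976231206/27 ≈ -7.3194e+7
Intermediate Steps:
Y(u) = 5/3 (Y(u) = (⅓)*5 = 5/3)
J(v) = 125/27 + v (J(v) = v + (5/3)³ = v + 125/27 = 125/27 + v)
K(T, I) = -124 + I*T² (K(T, I) = (T*T)*I - 124 = T²*I - 124 = I*T² - 124 = -124 + I*T²)
(179362 + J(49)) + K(-468, -335) = (179362 + (125/27 + 49)) + (-124 - 335*(-468)²) = (179362 + 1448/27) + (-124 - 335*219024) = 4844222/27 + (-124 - 73373040) = 4844222/27 - 73373164 = -1976231206/27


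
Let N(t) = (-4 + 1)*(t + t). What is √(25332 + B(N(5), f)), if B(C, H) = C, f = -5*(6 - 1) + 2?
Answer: √25302 ≈ 159.07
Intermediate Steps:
N(t) = -6*t
f = -23 (f = -5*5 + 2 = -25 + 2 = -23)
√(25332 + B(N(5), f)) = √(25332 - 6*5) = √(25332 - 30) = √25302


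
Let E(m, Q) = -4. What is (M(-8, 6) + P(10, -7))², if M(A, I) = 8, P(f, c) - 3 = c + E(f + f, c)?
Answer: 0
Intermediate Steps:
P(f, c) = -1 + c (P(f, c) = 3 + (c - 4) = 3 + (-4 + c) = -1 + c)
(M(-8, 6) + P(10, -7))² = (8 + (-1 - 7))² = (8 - 8)² = 0² = 0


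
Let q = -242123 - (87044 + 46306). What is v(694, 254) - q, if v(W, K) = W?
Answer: 376167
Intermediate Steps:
q = -375473 (q = -242123 - 1*133350 = -242123 - 133350 = -375473)
v(694, 254) - q = 694 - 1*(-375473) = 694 + 375473 = 376167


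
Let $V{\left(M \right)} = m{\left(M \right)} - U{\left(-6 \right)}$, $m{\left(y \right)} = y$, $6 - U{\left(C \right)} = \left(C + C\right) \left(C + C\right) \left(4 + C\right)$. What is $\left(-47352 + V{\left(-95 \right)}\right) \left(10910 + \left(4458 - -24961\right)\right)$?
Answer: $-1925346789$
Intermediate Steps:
$U{\left(C \right)} = 6 - 4 C^{2} \left(4 + C\right)$ ($U{\left(C \right)} = 6 - \left(C + C\right) \left(C + C\right) \left(4 + C\right) = 6 - 2 C 2 C \left(4 + C\right) = 6 - 4 C^{2} \left(4 + C\right)$)
$V{\left(M \right)} = -294 + M$ ($V{\left(M \right)} = M - \left(6 - 16 \left(-6\right)^{2} - 4 \left(-6\right)^{3}\right) = M - \left(6 - 576 - -864\right) = M - \left(6 - 576 + 864\right) = M - 294 = -294 + M$)
$\left(-47352 + V{\left(-95 \right)}\right) \left(10910 + \left(4458 - -24961\right)\right) = \left(-47352 - 389\right) \left(10910 + \left(4458 - -24961\right)\right) = \left(-47352 - 389\right) \left(10910 + \left(4458 + 24961\right)\right) = - 47741 \left(10910 + 29419\right) = \left(-47741\right) 40329 = -1925346789$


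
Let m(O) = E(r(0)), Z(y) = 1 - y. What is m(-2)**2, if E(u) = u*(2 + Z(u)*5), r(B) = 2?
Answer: 36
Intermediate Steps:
E(u) = u*(7 - 5*u) (E(u) = u*(2 + (1 - u)*5) = u*(2 + (5 - 5*u)) = u*(7 - 5*u))
m(O) = -6 (m(O) = 2*(7 - 5*2) = 2*(7 - 10) = 2*(-3) = -6)
m(-2)**2 = (-6)**2 = 36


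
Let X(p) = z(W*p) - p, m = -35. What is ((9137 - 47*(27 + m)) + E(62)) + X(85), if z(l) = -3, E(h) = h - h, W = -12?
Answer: 9425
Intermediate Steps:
E(h) = 0
X(p) = -3 - p
((9137 - 47*(27 + m)) + E(62)) + X(85) = ((9137 - 47*(27 - 35)) + 0) + (-3 - 1*85) = ((9137 - 47*(-8)) + 0) + (-3 - 85) = ((9137 + 376) + 0) - 88 = (9513 + 0) - 88 = 9513 - 88 = 9425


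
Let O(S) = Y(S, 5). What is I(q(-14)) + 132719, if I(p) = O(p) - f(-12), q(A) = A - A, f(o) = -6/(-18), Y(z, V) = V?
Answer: 398171/3 ≈ 1.3272e+5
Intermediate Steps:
f(o) = ⅓ (f(o) = -6*(-1/18) = ⅓)
O(S) = 5
q(A) = 0
I(p) = 14/3 (I(p) = 5 - 1*⅓ = 5 - ⅓ = 14/3)
I(q(-14)) + 132719 = 14/3 + 132719 = 398171/3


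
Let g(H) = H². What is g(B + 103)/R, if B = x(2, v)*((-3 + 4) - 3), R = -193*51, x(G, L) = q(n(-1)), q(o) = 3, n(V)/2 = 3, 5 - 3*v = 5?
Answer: -9409/9843 ≈ -0.95591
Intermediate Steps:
v = 0 (v = 5/3 - ⅓*5 = 5/3 - 5/3 = 0)
n(V) = 6 (n(V) = 2*3 = 6)
x(G, L) = 3
R = -9843
B = -6 (B = 3*((-3 + 4) - 3) = 3*(1 - 3) = 3*(-2) = -6)
g(B + 103)/R = (-6 + 103)²/(-9843) = 97²*(-1/9843) = 9409*(-1/9843) = -9409/9843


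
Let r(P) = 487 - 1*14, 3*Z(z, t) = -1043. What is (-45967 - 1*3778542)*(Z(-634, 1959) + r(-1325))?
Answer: -1438015384/3 ≈ -4.7934e+8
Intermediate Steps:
Z(z, t) = -1043/3 (Z(z, t) = (1/3)*(-1043) = -1043/3)
r(P) = 473 (r(P) = 487 - 14 = 473)
(-45967 - 1*3778542)*(Z(-634, 1959) + r(-1325)) = (-45967 - 1*3778542)*(-1043/3 + 473) = (-45967 - 3778542)*(376/3) = -3824509*376/3 = -1438015384/3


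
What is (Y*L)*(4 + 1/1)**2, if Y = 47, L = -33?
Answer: -38775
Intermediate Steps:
(Y*L)*(4 + 1/1)**2 = (47*(-33))*(4 + 1/1)**2 = -1551*(4 + 1)**2 = -1551*5**2 = -1551*25 = -38775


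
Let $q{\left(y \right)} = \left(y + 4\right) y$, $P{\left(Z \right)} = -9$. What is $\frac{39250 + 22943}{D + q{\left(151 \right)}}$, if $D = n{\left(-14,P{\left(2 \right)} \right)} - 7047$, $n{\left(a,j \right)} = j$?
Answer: $\frac{62193}{16349} \approx 3.8041$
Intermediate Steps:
$q{\left(y \right)} = y \left(4 + y\right)$ ($q{\left(y \right)} = \left(4 + y\right) y = y \left(4 + y\right)$)
$D = -7056$ ($D = -9 - 7047 = -7056$)
$\frac{39250 + 22943}{D + q{\left(151 \right)}} = \frac{39250 + 22943}{-7056 + 151 \left(4 + 151\right)} = \frac{62193}{-7056 + 151 \cdot 155} = \frac{62193}{-7056 + 23405} = \frac{62193}{16349}$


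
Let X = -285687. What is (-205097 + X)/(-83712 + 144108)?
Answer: -17528/2157 ≈ -8.1261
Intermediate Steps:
(-205097 + X)/(-83712 + 144108) = (-205097 - 285687)/(-83712 + 144108) = -490784/60396 = -490784*1/60396 = -17528/2157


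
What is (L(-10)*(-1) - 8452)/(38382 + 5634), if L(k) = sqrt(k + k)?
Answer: -2113/11004 - I*sqrt(5)/22008 ≈ -0.19202 - 0.0001016*I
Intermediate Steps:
L(k) = sqrt(2)*sqrt(k) (L(k) = sqrt(2*k) = sqrt(2)*sqrt(k))
(L(-10)*(-1) - 8452)/(38382 + 5634) = ((sqrt(2)*sqrt(-10))*(-1) - 8452)/(38382 + 5634) = ((sqrt(2)*(I*sqrt(10)))*(-1) - 8452)/44016 = ((2*I*sqrt(5))*(-1) - 8452)*(1/44016) = (-2*I*sqrt(5) - 8452)*(1/44016) = (-8452 - 2*I*sqrt(5))*(1/44016) = -2113/11004 - I*sqrt(5)/22008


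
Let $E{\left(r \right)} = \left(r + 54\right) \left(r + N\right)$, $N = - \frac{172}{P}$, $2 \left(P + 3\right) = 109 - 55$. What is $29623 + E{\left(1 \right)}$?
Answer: $\frac{175703}{6} \approx 29284.0$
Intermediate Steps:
$P = 24$ ($P = -3 + \frac{109 - 55}{2} = -3 + \frac{1}{2} \cdot 54 = -3 + 27 = 24$)
$N = - \frac{43}{6}$ ($N = - \frac{172}{24} = \left(-172\right) \frac{1}{24} = - \frac{43}{6} \approx -7.1667$)
$E{\left(r \right)} = \left(54 + r\right) \left(- \frac{43}{6} + r\right)$ ($E{\left(r \right)} = \left(r + 54\right) \left(r - \frac{43}{6}\right) = \left(54 + r\right) \left(- \frac{43}{6} + r\right)$)
$29623 + E{\left(1 \right)} = 29623 + \left(-387 + 1^{2} + \frac{281}{6} \cdot 1\right) = 29623 + \left(-387 + 1 + \frac{281}{6}\right) = 29623 - \frac{2035}{6} = \frac{175703}{6}$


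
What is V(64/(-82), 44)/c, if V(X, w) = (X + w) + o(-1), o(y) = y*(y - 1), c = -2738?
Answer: -927/56129 ≈ -0.016516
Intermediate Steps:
o(y) = y*(-1 + y)
V(X, w) = 2 + X + w (V(X, w) = (X + w) - (-1 - 1) = (X + w) - 1*(-2) = (X + w) + 2 = 2 + X + w)
V(64/(-82), 44)/c = (2 + 64/(-82) + 44)/(-2738) = (2 + 64*(-1/82) + 44)*(-1/2738) = (2 - 32/41 + 44)*(-1/2738) = (1854/41)*(-1/2738) = -927/56129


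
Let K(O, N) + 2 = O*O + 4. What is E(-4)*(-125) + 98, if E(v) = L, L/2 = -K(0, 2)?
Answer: 598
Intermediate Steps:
K(O, N) = 2 + O² (K(O, N) = -2 + (O*O + 4) = -2 + (O² + 4) = -2 + (4 + O²) = 2 + O²)
L = -4 (L = 2*(-(2 + 0²)) = 2*(-(2 + 0)) = 2*(-1*2) = 2*(-2) = -4)
E(v) = -4
E(-4)*(-125) + 98 = -4*(-125) + 98 = 500 + 98 = 598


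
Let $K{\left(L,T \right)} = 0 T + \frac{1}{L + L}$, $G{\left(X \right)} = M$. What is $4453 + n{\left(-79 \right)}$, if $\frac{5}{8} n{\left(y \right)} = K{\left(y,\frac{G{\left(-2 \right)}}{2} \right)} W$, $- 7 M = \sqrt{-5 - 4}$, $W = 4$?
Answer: $\frac{1758919}{395} \approx 4453.0$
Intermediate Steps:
$M = - \frac{3 i}{7}$ ($M = - \frac{\sqrt{-5 - 4}}{7} = - \frac{\sqrt{-9}}{7} = - \frac{3 i}{7} \approx - 0.42857 i$)
$G{\left(X \right)} = - \frac{3 i}{7}$
$K{\left(L,T \right)} = \frac{1}{2 L}$ ($K{\left(L,T \right)} = 0 + \frac{1}{2 L} = \frac{1}{2 L}$)
$n{\left(y \right)} = \frac{16}{5 y}$ ($n{\left(y \right)} = \frac{8 \frac{1}{2 y} 4}{5} = \frac{8 \frac{2}{y}}{5} = \frac{16}{5 y}$)
$4453 + n{\left(-79 \right)} = 4453 + \frac{16}{5 \left(-79\right)} = 4453 + \frac{16}{5} \left(- \frac{1}{79}\right) = 4453 - \frac{16}{395} = \frac{1758919}{395}$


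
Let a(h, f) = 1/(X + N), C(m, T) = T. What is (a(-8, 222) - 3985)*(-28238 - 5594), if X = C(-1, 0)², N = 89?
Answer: 11998992448/89 ≈ 1.3482e+8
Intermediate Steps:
X = 0 (X = 0² = 0)
a(h, f) = 1/89 (a(h, f) = 1/(0 + 89) = 1/89)
(a(-8, 222) - 3985)*(-28238 - 5594) = (1/89 - 3985)*(-28238 - 5594) = -354664/89*(-33832) = 11998992448/89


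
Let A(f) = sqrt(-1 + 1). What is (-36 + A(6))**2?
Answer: 1296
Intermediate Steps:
A(f) = 0 (A(f) = sqrt(0) = 0)
(-36 + A(6))**2 = (-36 + 0)**2 = (-36)**2 = 1296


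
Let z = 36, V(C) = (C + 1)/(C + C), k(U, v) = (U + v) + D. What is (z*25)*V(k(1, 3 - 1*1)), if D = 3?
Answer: 525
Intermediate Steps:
k(U, v) = 3 + U + v (k(U, v) = (U + v) + 3 = 3 + U + v)
V(C) = (1 + C)/(2*C) (V(C) = (1 + C)/((2*C)) = (1 + C)*(1/(2*C)) = (1 + C)/(2*C))
(z*25)*V(k(1, 3 - 1*1)) = (36*25)*((1 + (3 + 1 + (3 - 1*1)))/(2*(3 + 1 + (3 - 1*1)))) = 900*((1 + (3 + 1 + (3 - 1)))/(2*(3 + 1 + (3 - 1)))) = 900*((1 + (3 + 1 + 2))/(2*(3 + 1 + 2))) = 900*((½)*(1 + 6)/6) = 900*((½)*(⅙)*7) = 900*(7/12) = 525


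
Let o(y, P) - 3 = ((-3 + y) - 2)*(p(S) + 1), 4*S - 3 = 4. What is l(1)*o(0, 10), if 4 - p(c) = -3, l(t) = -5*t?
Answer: 185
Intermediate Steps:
S = 7/4 (S = ¾ + (¼)*4 = ¾ + 1 = 7/4 ≈ 1.7500)
p(c) = 7 (p(c) = 4 - 1*(-3) = 4 + 3 = 7)
o(y, P) = -37 + 8*y (o(y, P) = 3 + ((-3 + y) - 2)*(7 + 1) = 3 + (-5 + y)*8 = 3 + (-40 + 8*y) = -37 + 8*y)
l(1)*o(0, 10) = (-5*1)*(-37 + 8*0) = -5*(-37 + 0) = -5*(-37) = 185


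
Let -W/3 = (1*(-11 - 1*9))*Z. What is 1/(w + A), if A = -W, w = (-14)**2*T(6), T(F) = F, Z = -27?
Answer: 1/2796 ≈ 0.00035765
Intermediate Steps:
W = -1620 (W = -3*1*(-11 - 1*9)*(-27) = -3*1*(-11 - 9)*(-27) = -3*1*(-20)*(-27) = -(-60)*(-27) = -3*540 = -1620)
w = 1176 (w = (-14)**2*6 = 196*6 = 1176)
A = 1620 (A = -1*(-1620) = 1620)
1/(w + A) = 1/(1176 + 1620) = 1/2796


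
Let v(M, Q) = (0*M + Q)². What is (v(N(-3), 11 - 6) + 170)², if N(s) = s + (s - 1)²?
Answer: 38025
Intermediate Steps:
N(s) = s + (-1 + s)²
v(M, Q) = Q² (v(M, Q) = (0 + Q)² = Q²)
(v(N(-3), 11 - 6) + 170)² = ((11 - 6)² + 170)² = (5² + 170)² = (25 + 170)² = 195² = 38025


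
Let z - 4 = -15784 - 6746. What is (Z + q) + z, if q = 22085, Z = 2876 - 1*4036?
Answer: -1601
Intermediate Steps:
Z = -1160 (Z = 2876 - 4036 = -1160)
z = -22526 (z = 4 + (-15784 - 6746) = 4 - 22530 = -22526)
(Z + q) + z = (-1160 + 22085) - 22526 = 20925 - 22526 = -1601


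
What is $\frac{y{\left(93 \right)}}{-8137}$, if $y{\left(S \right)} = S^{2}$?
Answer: $- \frac{8649}{8137} \approx -1.0629$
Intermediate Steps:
$\frac{y{\left(93 \right)}}{-8137} = \frac{93^{2}}{-8137} = 8649 \left(- \frac{1}{8137}\right) = - \frac{8649}{8137}$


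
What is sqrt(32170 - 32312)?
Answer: I*sqrt(142) ≈ 11.916*I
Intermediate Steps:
sqrt(32170 - 32312) = sqrt(-142) = I*sqrt(142)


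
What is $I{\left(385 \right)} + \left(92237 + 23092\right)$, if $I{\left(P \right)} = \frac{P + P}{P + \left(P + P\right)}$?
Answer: $\frac{345989}{3} \approx 1.1533 \cdot 10^{5}$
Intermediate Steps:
$I{\left(P \right)} = \frac{2}{3}$ ($I{\left(P \right)} = \frac{2 P}{P + 2 P} = \frac{2 P}{3 P} = 2 P \frac{1}{3 P} = \frac{2}{3}$)
$I{\left(385 \right)} + \left(92237 + 23092\right) = \frac{2}{3} + \left(92237 + 23092\right) = \frac{2}{3} + 115329 = \frac{345989}{3}$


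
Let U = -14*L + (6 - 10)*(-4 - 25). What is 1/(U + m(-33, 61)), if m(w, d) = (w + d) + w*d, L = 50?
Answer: -1/2569 ≈ -0.00038926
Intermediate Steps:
m(w, d) = d + w + d*w (m(w, d) = (d + w) + d*w = d + w + d*w)
U = -584 (U = -14*50 + (6 - 10)*(-4 - 25) = -700 - 4*(-29) = -700 + 116 = -584)
1/(U + m(-33, 61)) = 1/(-584 + (61 - 33 + 61*(-33))) = 1/(-584 + (61 - 33 - 2013)) = 1/(-584 - 1985) = 1/(-2569) = -1/2569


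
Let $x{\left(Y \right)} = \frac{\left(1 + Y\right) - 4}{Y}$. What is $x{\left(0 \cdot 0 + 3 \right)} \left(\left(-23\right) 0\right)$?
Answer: $0$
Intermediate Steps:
$x{\left(Y \right)} = \frac{-3 + Y}{Y}$ ($x{\left(Y \right)} = \frac{\left(1 + Y\right) - 4}{Y} = \frac{-3 + Y}{Y}$)
$x{\left(0 \cdot 0 + 3 \right)} \left(\left(-23\right) 0\right) = \frac{-3 + \left(0 \cdot 0 + 3\right)}{0 \cdot 0 + 3} \left(\left(-23\right) 0\right) = \frac{-3 + \left(0 + 3\right)}{0 + 3} \cdot 0 = \frac{-3 + 3}{3} \cdot 0 = \frac{1}{3} \cdot 0 \cdot 0 = 0 \cdot 0 = 0$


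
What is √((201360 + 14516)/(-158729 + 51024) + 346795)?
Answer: √4022926031510295/107705 ≈ 588.89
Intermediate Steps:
√((201360 + 14516)/(-158729 + 51024) + 346795) = √(215876/(-107705) + 346795) = √(215876*(-1/107705) + 346795) = √(-215876/107705 + 346795) = √(37351339599/107705) = √4022926031510295/107705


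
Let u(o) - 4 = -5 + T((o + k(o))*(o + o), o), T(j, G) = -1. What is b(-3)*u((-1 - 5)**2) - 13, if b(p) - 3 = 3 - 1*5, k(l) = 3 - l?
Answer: -15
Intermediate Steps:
b(p) = 1 (b(p) = 3 + (3 - 1*5) = 3 + (3 - 5) = 3 - 2 = 1)
u(o) = -2 (u(o) = 4 + (-5 - 1) = 4 - 6 = -2)
b(-3)*u((-1 - 5)**2) - 13 = 1*(-2) - 13 = -2 - 13 = -15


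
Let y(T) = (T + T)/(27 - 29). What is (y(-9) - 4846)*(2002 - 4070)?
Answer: 10002916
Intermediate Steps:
y(T) = -T (y(T) = (2*T)/(-2) = (2*T)*(-½) = -T)
(y(-9) - 4846)*(2002 - 4070) = (-1*(-9) - 4846)*(2002 - 4070) = (9 - 4846)*(-2068) = -4837*(-2068) = 10002916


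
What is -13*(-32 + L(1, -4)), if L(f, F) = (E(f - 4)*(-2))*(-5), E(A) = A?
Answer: 806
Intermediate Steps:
L(f, F) = -40 + 10*f (L(f, F) = ((f - 4)*(-2))*(-5) = ((-4 + f)*(-2))*(-5) = (8 - 2*f)*(-5) = -40 + 10*f)
-13*(-32 + L(1, -4)) = -13*(-32 + (-40 + 10*1)) = -13*(-32 + (-40 + 10)) = -13*(-32 - 30) = -13*(-62) = 806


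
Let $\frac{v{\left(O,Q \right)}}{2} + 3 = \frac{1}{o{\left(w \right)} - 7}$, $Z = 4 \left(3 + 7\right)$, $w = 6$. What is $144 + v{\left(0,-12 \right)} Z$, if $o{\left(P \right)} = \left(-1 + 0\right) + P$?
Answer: $-136$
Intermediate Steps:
$o{\left(P \right)} = -1 + P$
$Z = 40$ ($Z = 4 \cdot 10 = 40$)
$v{\left(O,Q \right)} = -7$ ($v{\left(O,Q \right)} = -6 + \frac{2}{\left(-1 + 6\right) - 7} = -6 + \frac{2}{5 - 7} = -6 + \frac{2}{-2} = -6 + 2 \left(- \frac{1}{2}\right) = -6 - 1 = -7$)
$144 + v{\left(0,-12 \right)} Z = 144 - 280 = -136$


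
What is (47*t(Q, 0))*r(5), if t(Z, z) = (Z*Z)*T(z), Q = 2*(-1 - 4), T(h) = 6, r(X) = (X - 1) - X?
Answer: -28200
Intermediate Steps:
r(X) = -1 (r(X) = (-1 + X) - X = -1)
Q = -10 (Q = 2*(-5) = -10)
t(Z, z) = 6*Z² (t(Z, z) = (Z*Z)*6 = Z²*6 = 6*Z²)
(47*t(Q, 0))*r(5) = (47*(6*(-10)²))*(-1) = (47*(6*100))*(-1) = (47*600)*(-1) = 28200*(-1) = -28200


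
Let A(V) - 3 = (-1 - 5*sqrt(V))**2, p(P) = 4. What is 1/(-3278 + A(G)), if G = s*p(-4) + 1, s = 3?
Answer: -2949/8695301 - 10*sqrt(13)/8695301 ≈ -0.00034330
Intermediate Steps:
G = 13 (G = 3*4 + 1 = 12 + 1 = 13)
A(V) = 3 + (-1 - 5*sqrt(V))**2
1/(-3278 + A(G)) = 1/(-3278 + (3 + (1 + 5*sqrt(13))**2)) = 1/(-3275 + (1 + 5*sqrt(13))**2)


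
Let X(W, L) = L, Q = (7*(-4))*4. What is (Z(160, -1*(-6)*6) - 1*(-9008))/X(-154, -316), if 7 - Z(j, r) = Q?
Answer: -9127/316 ≈ -28.883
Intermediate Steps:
Q = -112 (Q = -28*4 = -112)
Z(j, r) = 119 (Z(j, r) = 7 - 1*(-112) = 7 + 112 = 119)
(Z(160, -1*(-6)*6) - 1*(-9008))/X(-154, -316) = (119 - 1*(-9008))/(-316) = (119 + 9008)*(-1/316) = 9127*(-1/316) = -9127/316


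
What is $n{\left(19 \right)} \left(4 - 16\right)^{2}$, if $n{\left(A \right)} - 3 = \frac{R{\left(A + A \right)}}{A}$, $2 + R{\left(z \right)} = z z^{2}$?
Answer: $\frac{7909488}{19} \approx 4.1629 \cdot 10^{5}$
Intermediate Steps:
$R{\left(z \right)} = -2 + z^{3}$ ($R{\left(z \right)} = -2 + z z^{2} = -2 + z^{3}$)
$n{\left(A \right)} = 3 + \frac{-2 + 8 A^{3}}{A}$ ($n{\left(A \right)} = 3 + \frac{-2 + \left(A + A\right)^{3}}{A} = 3 + \frac{-2 + \left(2 A\right)^{3}}{A} = 3 + \frac{-2 + 8 A^{3}}{A}$)
$n{\left(19 \right)} \left(4 - 16\right)^{2} = \left(3 - \frac{2}{19} + 8 \cdot 19^{2}\right) \left(4 - 16\right)^{2} = \left(3 - \frac{2}{19} + 8 \cdot 361\right) \left(-12\right)^{2} = \left(3 - \frac{2}{19} + 2888\right) 144 = \frac{54927}{19} \cdot 144 = \frac{7909488}{19}$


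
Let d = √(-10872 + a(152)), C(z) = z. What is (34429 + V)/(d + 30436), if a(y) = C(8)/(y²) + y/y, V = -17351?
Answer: 1501141991104/2675330472695 - 1946892*I*√6976766/2675330472695 ≈ 0.56111 - 0.0019222*I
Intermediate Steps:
a(y) = 1 + 8/y² (a(y) = 8/(y²) + y/y = 8/y² + 1 = 1 + 8/y²)
d = 3*I*√6976766/76 (d = √(-10872 + (1 + 8/152²)) = √(-10872 + (1 + 8*(1/23104))) = √(-10872 + (1 + 1/2888)) = √(-10872 + 2889/2888) = √(-31395447/2888) = 3*I*√6976766/76 ≈ 104.26*I)
(34429 + V)/(d + 30436) = (34429 - 17351)/(3*I*√6976766/76 + 30436) = 17078/(30436 + 3*I*√6976766/76)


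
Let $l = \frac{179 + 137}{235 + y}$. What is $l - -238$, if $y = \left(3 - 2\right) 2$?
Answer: $\frac{718}{3} \approx 239.33$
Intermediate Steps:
$y = 2$ ($y = 1 \cdot 2 = 2$)
$l = \frac{4}{3}$ ($l = \frac{179 + 137}{235 + 2} = \frac{316}{237} = 316 \cdot \frac{1}{237} = \frac{4}{3} \approx 1.3333$)
$l - -238 = \frac{4}{3} - -238 = \frac{4}{3} + 238 = \frac{718}{3}$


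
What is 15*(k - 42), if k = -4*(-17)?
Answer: 390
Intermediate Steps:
k = 68
15*(k - 42) = 15*(68 - 42) = 15*26 = 390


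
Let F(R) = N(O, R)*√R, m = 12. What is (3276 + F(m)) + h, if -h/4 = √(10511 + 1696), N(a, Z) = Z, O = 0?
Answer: 3276 - 4*√12207 + 24*√3 ≈ 2875.6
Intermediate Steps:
h = -4*√12207 (h = -4*√(10511 + 1696) = -4*√12207 ≈ -441.94)
F(R) = R^(3/2) (F(R) = R*√R = R^(3/2))
(3276 + F(m)) + h = (3276 + 12^(3/2)) - 4*√12207 = (3276 + 24*√3) - 4*√12207 = 3276 - 4*√12207 + 24*√3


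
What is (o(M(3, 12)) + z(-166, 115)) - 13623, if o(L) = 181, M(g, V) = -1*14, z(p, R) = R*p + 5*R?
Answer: -31957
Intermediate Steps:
z(p, R) = 5*R + R*p
M(g, V) = -14
(o(M(3, 12)) + z(-166, 115)) - 13623 = (181 + 115*(5 - 166)) - 13623 = (181 + 115*(-161)) - 13623 = (181 - 18515) - 13623 = -18334 - 13623 = -31957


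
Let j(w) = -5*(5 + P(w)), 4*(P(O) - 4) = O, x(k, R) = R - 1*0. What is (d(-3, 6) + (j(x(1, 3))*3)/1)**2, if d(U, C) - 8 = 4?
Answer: 288369/16 ≈ 18023.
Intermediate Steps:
x(k, R) = R (x(k, R) = R + 0 = R)
P(O) = 4 + O/4
j(w) = -45 - 5*w/4 (j(w) = -5*(5 + (4 + w/4)) = -5*(9 + w/4) = -45 - 5*w/4)
d(U, C) = 12 (d(U, C) = 8 + 4 = 12)
(d(-3, 6) + (j(x(1, 3))*3)/1)**2 = (12 + ((-45 - 5/4*3)*3)/1)**2 = (12 + ((-45 - 15/4)*3)*1)**2 = (12 - 195/4*3*1)**2 = (12 - 585/4*1)**2 = (12 - 585/4)**2 = (-537/4)**2 = 288369/16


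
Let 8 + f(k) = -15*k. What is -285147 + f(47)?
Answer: -285860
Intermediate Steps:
f(k) = -8 - 15*k
-285147 + f(47) = -285147 + (-8 - 15*47) = -285147 + (-8 - 705) = -285147 - 713 = -285860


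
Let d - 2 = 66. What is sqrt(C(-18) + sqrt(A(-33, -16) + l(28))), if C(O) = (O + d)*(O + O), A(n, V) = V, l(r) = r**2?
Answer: 2*sqrt(-450 + 4*sqrt(3)) ≈ 42.099*I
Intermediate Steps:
d = 68 (d = 2 + 66 = 68)
C(O) = 2*O*(68 + O) (C(O) = (O + 68)*(O + O) = (68 + O)*(2*O) = 2*O*(68 + O))
sqrt(C(-18) + sqrt(A(-33, -16) + l(28))) = sqrt(2*(-18)*(68 - 18) + sqrt(-16 + 28**2)) = sqrt(2*(-18)*50 + sqrt(-16 + 784)) = sqrt(-1800 + sqrt(768)) = sqrt(-1800 + 16*sqrt(3))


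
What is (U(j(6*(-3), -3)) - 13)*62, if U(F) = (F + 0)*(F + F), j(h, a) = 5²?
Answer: 76694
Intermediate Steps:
j(h, a) = 25
U(F) = 2*F² (U(F) = F*(2*F) = 2*F²)
(U(j(6*(-3), -3)) - 13)*62 = (2*25² - 13)*62 = (2*625 - 13)*62 = (1250 - 13)*62 = 1237*62 = 76694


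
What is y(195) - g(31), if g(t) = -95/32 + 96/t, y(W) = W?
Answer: 193313/992 ≈ 194.87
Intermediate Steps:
g(t) = -95/32 + 96/t (g(t) = -95*1/32 + 96/t = -95/32 + 96/t)
y(195) - g(31) = 195 - (-95/32 + 96/31) = 195 - 1*127/992 = 195 - 127/992 = 193313/992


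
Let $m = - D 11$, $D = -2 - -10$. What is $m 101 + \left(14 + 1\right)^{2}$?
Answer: $-8663$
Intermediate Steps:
$D = 8$ ($D = -2 + 10 = 8$)
$m = -88$ ($m = \left(-1\right) 8 \cdot 11 = \left(-8\right) 11 = -88$)
$m 101 + \left(14 + 1\right)^{2} = \left(-88\right) 101 + \left(14 + 1\right)^{2} = -8888 + 15^{2} = -8888 + 225 = -8663$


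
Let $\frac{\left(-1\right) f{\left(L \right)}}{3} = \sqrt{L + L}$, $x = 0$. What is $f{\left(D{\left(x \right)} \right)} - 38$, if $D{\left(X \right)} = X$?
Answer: $-38$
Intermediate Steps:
$f{\left(L \right)} = - 3 \sqrt{2} \sqrt{L}$ ($f{\left(L \right)} = - 3 \sqrt{L + L} = - 3 \sqrt{2 L} = - 3 \sqrt{2} \sqrt{L}$)
$f{\left(D{\left(x \right)} \right)} - 38 = - 3 \sqrt{2} \sqrt{0} - 38 = \left(-3\right) \sqrt{2} \cdot 0 - 38 = 0 - 38 = -38$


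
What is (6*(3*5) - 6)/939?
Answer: 28/313 ≈ 0.089457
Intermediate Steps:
(6*(3*5) - 6)/939 = (6*15 - 6)*(1/939) = (90 - 6)*(1/939) = 84*(1/939) = 28/313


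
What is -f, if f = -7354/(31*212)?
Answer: 3677/3286 ≈ 1.1190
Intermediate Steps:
f = -3677/3286 (f = -7354/6572 = -7354*1/6572 = -3677/3286 ≈ -1.1190)
-f = -1*(-3677/3286) = 3677/3286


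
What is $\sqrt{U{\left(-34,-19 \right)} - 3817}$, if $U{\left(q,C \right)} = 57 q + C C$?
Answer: $i \sqrt{5394} \approx 73.444 i$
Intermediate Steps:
$U{\left(q,C \right)} = C^{2} + 57 q$ ($U{\left(q,C \right)} = 57 q + C^{2} = C^{2} + 57 q$)
$\sqrt{U{\left(-34,-19 \right)} - 3817} = \sqrt{\left(\left(-19\right)^{2} + 57 \left(-34\right)\right) - 3817} = \sqrt{\left(361 - 1938\right) - 3817} = \sqrt{-1577 - 3817} = \sqrt{-5394} = i \sqrt{5394}$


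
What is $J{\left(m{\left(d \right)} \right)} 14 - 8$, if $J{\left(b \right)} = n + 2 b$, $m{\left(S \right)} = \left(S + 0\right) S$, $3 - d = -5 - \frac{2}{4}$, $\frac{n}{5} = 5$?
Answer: $2365$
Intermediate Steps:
$n = 25$ ($n = 5 \cdot 5 = 25$)
$d = \frac{17}{2}$ ($d = 3 - \left(-5 - \frac{2}{4}\right) = 3 - \left(-5 - \frac{1}{2}\right) = 3 - - \frac{11}{2} = 3 + \frac{11}{2} = \frac{17}{2} \approx 8.5$)
$m{\left(S \right)} = S^{2}$ ($m{\left(S \right)} = S S = S^{2}$)
$J{\left(b \right)} = 25 + 2 b$
$J{\left(m{\left(d \right)} \right)} 14 - 8 = \left(25 + 2 \left(\frac{17}{2}\right)^{2}\right) 14 - 8 = \left(25 + 2 \cdot \frac{289}{4}\right) 14 - 8 = \left(25 + \frac{289}{2}\right) 14 - 8 = \frac{339}{2} \cdot 14 - 8 = 2373 - 8 = 2365$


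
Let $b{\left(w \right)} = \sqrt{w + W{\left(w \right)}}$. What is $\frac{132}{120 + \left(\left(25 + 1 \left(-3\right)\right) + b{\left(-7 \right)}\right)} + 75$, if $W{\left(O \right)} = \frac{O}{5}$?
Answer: $\frac{3829185}{50431} - \frac{66 i \sqrt{210}}{50431} \approx 75.929 - 0.018965 i$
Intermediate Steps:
$W{\left(O \right)} = \frac{O}{5}$ ($W{\left(O \right)} = O \frac{1}{5} = \frac{O}{5}$)
$b{\left(w \right)} = \frac{\sqrt{30} \sqrt{w}}{5}$ ($b{\left(w \right)} = \sqrt{w + \frac{w}{5}} = \sqrt{\frac{6 w}{5}} = \frac{\sqrt{30} \sqrt{w}}{5}$)
$\frac{132}{120 + \left(\left(25 + 1 \left(-3\right)\right) + b{\left(-7 \right)}\right)} + 75 = \frac{132}{120 + \left(\left(25 + 1 \left(-3\right)\right) + \frac{\sqrt{30} \sqrt{-7}}{5}\right)} + 75 = \frac{132}{120 + \left(\left(25 - 3\right) + \frac{\sqrt{30} i \sqrt{7}}{5}\right)} + 75 = \frac{132}{120 + \left(22 + \frac{i \sqrt{210}}{5}\right)} + 75 = \frac{132}{142 + \frac{i \sqrt{210}}{5}} + 75 = 75 + \frac{132}{142 + \frac{i \sqrt{210}}{5}}$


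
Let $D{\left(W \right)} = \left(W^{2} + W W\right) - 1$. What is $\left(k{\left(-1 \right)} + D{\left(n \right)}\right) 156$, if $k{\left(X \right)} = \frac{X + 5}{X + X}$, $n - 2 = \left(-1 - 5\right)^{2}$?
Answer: $450060$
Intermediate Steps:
$n = 38$ ($n = 2 + \left(-1 - 5\right)^{2} = 2 + \left(-6\right)^{2} = 2 + 36 = 38$)
$k{\left(X \right)} = \frac{5 + X}{2 X}$
$D{\left(W \right)} = -1 + 2 W^{2}$ ($D{\left(W \right)} = \left(W^{2} + W^{2}\right) - 1 = 2 W^{2} - 1 = -1 + 2 W^{2}$)
$\left(k{\left(-1 \right)} + D{\left(n \right)}\right) 156 = \left(\frac{5 - 1}{2 \left(-1\right)} - \left(1 - 2 \cdot 38^{2}\right)\right) 156 = \left(\frac{1}{2} \left(-1\right) 4 + \left(-1 + 2 \cdot 1444\right)\right) 156 = \left(-2 + \left(-1 + 2888\right)\right) 156 = \left(-2 + 2887\right) 156 = 2885 \cdot 156 = 450060$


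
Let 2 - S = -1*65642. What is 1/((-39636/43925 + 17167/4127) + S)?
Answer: 181278475/11900434695603 ≈ 1.5233e-5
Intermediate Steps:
S = 65644 (S = 2 - (-1)*65642 = 2 - 1*(-65642) = 2 + 65642 = 65644)
1/((-39636/43925 + 17167/4127) + S) = 1/((-39636/43925 + 17167/4127) + 65644) = 1/(590482703/181278475 + 65644) = 1/(11900434695603/181278475) = 181278475/11900434695603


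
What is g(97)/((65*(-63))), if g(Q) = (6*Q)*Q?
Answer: -18818/1365 ≈ -13.786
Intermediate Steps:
g(Q) = 6*Q**2
g(97)/((65*(-63))) = (6*97**2)/((65*(-63))) = (6*9409)/(-4095) = 56454*(-1/4095) = -18818/1365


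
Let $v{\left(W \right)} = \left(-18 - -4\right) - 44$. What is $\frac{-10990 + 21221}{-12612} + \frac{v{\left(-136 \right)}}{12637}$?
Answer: $- \frac{130020643}{159377844} \approx -0.8158$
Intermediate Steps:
$v{\left(W \right)} = -58$ ($v{\left(W \right)} = \left(-18 + 4\right) - 44 = -14 - 44 = -58$)
$\frac{-10990 + 21221}{-12612} + \frac{v{\left(-136 \right)}}{12637} = \frac{-10990 + 21221}{-12612} - \frac{58}{12637} = 10231 \left(- \frac{1}{12612}\right) - \frac{58}{12637} = - \frac{10231}{12612} - \frac{58}{12637} = - \frac{130020643}{159377844}$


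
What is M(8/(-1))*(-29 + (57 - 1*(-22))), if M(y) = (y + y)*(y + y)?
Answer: 12800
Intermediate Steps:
M(y) = 4*y² (M(y) = (2*y)*(2*y) = 4*y²)
M(8/(-1))*(-29 + (57 - 1*(-22))) = (4*(8/(-1))²)*(-29 + (57 - 1*(-22))) = (4*(8*(-1))²)*(-29 + (57 + 22)) = (4*(-8)²)*(-29 + 79) = (4*64)*50 = 256*50 = 12800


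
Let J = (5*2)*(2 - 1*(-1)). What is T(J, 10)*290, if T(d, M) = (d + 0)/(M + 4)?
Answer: 4350/7 ≈ 621.43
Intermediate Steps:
J = 30 (J = 10*(2 + 1) = 10*3 = 30)
T(d, M) = d/(4 + M)
T(J, 10)*290 = (30/(4 + 10))*290 = (30/14)*290 = (30*(1/14))*290 = (15/7)*290 = 4350/7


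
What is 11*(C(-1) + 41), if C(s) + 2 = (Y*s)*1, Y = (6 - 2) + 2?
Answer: 363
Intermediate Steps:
Y = 6 (Y = 4 + 2 = 6)
C(s) = -2 + 6*s (C(s) = -2 + (6*s)*1 = -2 + 6*s)
11*(C(-1) + 41) = 11*((-2 + 6*(-1)) + 41) = 11*((-2 - 6) + 41) = 11*(-8 + 41) = 11*33 = 363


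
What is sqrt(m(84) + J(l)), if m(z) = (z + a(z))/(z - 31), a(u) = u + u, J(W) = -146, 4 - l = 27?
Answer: I*sqrt(396758)/53 ≈ 11.885*I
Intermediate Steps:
l = -23 (l = 4 - 1*27 = 4 - 27 = -23)
a(u) = 2*u
m(z) = 3*z/(-31 + z) (m(z) = (z + 2*z)/(z - 31) = (3*z)/(-31 + z) = 3*z/(-31 + z))
sqrt(m(84) + J(l)) = sqrt(3*84/(-31 + 84) - 146) = sqrt(3*84/53 - 146) = sqrt(3*84*(1/53) - 146) = sqrt(252/53 - 146) = sqrt(-7486/53) = I*sqrt(396758)/53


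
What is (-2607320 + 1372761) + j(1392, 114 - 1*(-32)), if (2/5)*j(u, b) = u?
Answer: -1231079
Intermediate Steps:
j(u, b) = 5*u/2
(-2607320 + 1372761) + j(1392, 114 - 1*(-32)) = (-2607320 + 1372761) + (5/2)*1392 = -1234559 + 3480 = -1231079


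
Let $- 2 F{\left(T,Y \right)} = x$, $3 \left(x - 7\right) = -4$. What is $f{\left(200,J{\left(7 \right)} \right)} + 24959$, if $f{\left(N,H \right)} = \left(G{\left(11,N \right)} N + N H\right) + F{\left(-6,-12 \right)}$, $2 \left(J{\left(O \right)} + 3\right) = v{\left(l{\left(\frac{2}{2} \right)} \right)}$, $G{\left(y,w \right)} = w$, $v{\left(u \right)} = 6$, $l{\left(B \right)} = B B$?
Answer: $\frac{389737}{6} \approx 64956.0$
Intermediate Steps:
$x = \frac{17}{3}$ ($x = 7 + \frac{1}{3} \left(-4\right) = 7 - \frac{4}{3} = \frac{17}{3} \approx 5.6667$)
$l{\left(B \right)} = B^{2}$
$F{\left(T,Y \right)} = - \frac{17}{6}$ ($F{\left(T,Y \right)} = \left(- \frac{1}{2}\right) \frac{17}{3} = - \frac{17}{6}$)
$J{\left(O \right)} = 0$ ($J{\left(O \right)} = -3 + \frac{1}{2} \cdot 6 = -3 + 3 = 0$)
$f{\left(N,H \right)} = - \frac{17}{6} + N^{2} + H N$ ($f{\left(N,H \right)} = \left(N N + N H\right) - \frac{17}{6} = \left(N^{2} + H N\right) - \frac{17}{6} = - \frac{17}{6} + N^{2} + H N$)
$f{\left(200,J{\left(7 \right)} \right)} + 24959 = \left(- \frac{17}{6} + 200^{2} + 0 \cdot 200\right) + 24959 = \left(- \frac{17}{6} + 40000 + 0\right) + 24959 = \frac{239983}{6} + 24959 = \frac{389737}{6}$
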